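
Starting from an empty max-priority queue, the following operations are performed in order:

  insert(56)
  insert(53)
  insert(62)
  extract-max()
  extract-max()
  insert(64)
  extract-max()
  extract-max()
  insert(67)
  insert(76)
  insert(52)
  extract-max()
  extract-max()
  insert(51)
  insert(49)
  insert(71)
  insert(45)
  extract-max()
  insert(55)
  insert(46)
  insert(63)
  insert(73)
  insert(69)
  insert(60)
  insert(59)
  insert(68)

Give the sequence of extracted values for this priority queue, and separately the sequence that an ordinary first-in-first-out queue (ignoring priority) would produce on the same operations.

insert 56 → {56}
insert 53 → {56, 53}
insert 62 → {62, 56, 53}
extract-max → 62; now {56, 53}
extract-max → 56; now {53}
insert 64 → {64, 53}
extract-max → 64; now {53}
extract-max → 53; now {}
insert 67 → {67}
insert 76 → {76, 67}
insert 52 → {76, 67, 52}
extract-max → 76; now {67, 52}
extract-max → 67; now {52}
insert 51 → {52, 51}
insert 49 → {52, 51, 49}
insert 71 → {71, 52, 51, 49}
insert 45 → {71, 52, 51, 49, 45}
extract-max → 71; now {52, 51, 49, 45}
insert 55 → {55, 52, 51, 49, 45}
insert 46 → {55, 52, 51, 49, 46, 45}
insert 63 → {63, 55, 52, 51, 49, 46, 45}
insert 73 → {73, 63, 55, 52, 51, 49, 46, 45}
insert 69 → {73, 69, 63, 55, 52, 51, 49, 46, 45}
insert 60 → {73, 69, 63, 60, 55, 52, 51, 49, 46, 45}
insert 59 → {73, 69, 63, 60, 59, 55, 52, 51, 49, 46, 45}
insert 68 → {73, 69, 68, 63, 60, 59, 55, 52, 51, 49, 46, 45}

priority queue: [62, 56, 64, 53, 76, 67, 71]; FIFO queue: 56 → 53 → 62 → 64 → 67 → 76 → 52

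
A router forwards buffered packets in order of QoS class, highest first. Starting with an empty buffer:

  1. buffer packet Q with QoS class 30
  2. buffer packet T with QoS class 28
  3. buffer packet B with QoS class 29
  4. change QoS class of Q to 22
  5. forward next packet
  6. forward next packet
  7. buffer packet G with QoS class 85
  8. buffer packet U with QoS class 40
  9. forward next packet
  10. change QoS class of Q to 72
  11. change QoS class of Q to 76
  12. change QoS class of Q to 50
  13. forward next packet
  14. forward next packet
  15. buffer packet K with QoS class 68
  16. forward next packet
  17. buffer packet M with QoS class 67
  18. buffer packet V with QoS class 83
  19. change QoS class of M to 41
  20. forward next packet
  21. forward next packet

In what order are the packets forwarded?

B → T → G → Q → U → K → V → M

add Q (QoS class 30) → {Q:30}
add T (QoS class 28) → {Q:30, T:28}
add B (QoS class 29) → {Q:30, B:29, T:28}
update Q to QoS class 22 → {B:29, T:28, Q:22}
forward next packet → B; now {T:28, Q:22}
forward next packet → T; now {Q:22}
add G (QoS class 85) → {G:85, Q:22}
add U (QoS class 40) → {G:85, U:40, Q:22}
forward next packet → G; now {U:40, Q:22}
update Q to QoS class 72 → {Q:72, U:40}
update Q to QoS class 76 → {Q:76, U:40}
update Q to QoS class 50 → {Q:50, U:40}
forward next packet → Q; now {U:40}
forward next packet → U; now {}
add K (QoS class 68) → {K:68}
forward next packet → K; now {}
add M (QoS class 67) → {M:67}
add V (QoS class 83) → {V:83, M:67}
update M to QoS class 41 → {V:83, M:41}
forward next packet → V; now {M:41}
forward next packet → M; now {}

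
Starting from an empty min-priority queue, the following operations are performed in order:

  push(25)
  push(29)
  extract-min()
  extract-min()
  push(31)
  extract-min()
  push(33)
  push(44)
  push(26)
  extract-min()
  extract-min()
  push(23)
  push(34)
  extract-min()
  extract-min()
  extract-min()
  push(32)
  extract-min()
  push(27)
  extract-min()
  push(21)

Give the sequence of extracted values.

insert 25 → {25}
insert 29 → {25, 29}
extract-min → 25; now {29}
extract-min → 29; now {}
insert 31 → {31}
extract-min → 31; now {}
insert 33 → {33}
insert 44 → {33, 44}
insert 26 → {26, 33, 44}
extract-min → 26; now {33, 44}
extract-min → 33; now {44}
insert 23 → {23, 44}
insert 34 → {23, 34, 44}
extract-min → 23; now {34, 44}
extract-min → 34; now {44}
extract-min → 44; now {}
insert 32 → {32}
extract-min → 32; now {}
insert 27 → {27}
extract-min → 27; now {}
insert 21 → {21}

25, 29, 31, 26, 33, 23, 34, 44, 32, 27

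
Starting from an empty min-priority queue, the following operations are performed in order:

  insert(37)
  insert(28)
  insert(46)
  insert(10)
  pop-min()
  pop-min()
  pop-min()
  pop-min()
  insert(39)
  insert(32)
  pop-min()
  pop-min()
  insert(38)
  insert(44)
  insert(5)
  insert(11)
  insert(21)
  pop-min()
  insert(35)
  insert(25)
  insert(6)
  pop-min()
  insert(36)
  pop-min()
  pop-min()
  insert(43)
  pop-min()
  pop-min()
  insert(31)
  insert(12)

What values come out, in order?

10, 28, 37, 46, 32, 39, 5, 6, 11, 21, 25, 35

insert 37 → {37}
insert 28 → {28, 37}
insert 46 → {28, 37, 46}
insert 10 → {10, 28, 37, 46}
pop-min → 10; now {28, 37, 46}
pop-min → 28; now {37, 46}
pop-min → 37; now {46}
pop-min → 46; now {}
insert 39 → {39}
insert 32 → {32, 39}
pop-min → 32; now {39}
pop-min → 39; now {}
insert 38 → {38}
insert 44 → {38, 44}
insert 5 → {5, 38, 44}
insert 11 → {5, 11, 38, 44}
insert 21 → {5, 11, 21, 38, 44}
pop-min → 5; now {11, 21, 38, 44}
insert 35 → {11, 21, 35, 38, 44}
insert 25 → {11, 21, 25, 35, 38, 44}
insert 6 → {6, 11, 21, 25, 35, 38, 44}
pop-min → 6; now {11, 21, 25, 35, 38, 44}
insert 36 → {11, 21, 25, 35, 36, 38, 44}
pop-min → 11; now {21, 25, 35, 36, 38, 44}
pop-min → 21; now {25, 35, 36, 38, 44}
insert 43 → {25, 35, 36, 38, 43, 44}
pop-min → 25; now {35, 36, 38, 43, 44}
pop-min → 35; now {36, 38, 43, 44}
insert 31 → {31, 36, 38, 43, 44}
insert 12 → {12, 31, 36, 38, 43, 44}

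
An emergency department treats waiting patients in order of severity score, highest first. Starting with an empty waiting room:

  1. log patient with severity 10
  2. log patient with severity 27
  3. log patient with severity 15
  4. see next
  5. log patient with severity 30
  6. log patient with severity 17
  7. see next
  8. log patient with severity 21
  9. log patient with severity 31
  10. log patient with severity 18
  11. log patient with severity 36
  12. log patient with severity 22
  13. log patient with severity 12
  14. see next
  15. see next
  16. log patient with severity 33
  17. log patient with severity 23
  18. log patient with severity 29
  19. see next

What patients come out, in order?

insert 10 → {10}
insert 27 → {27, 10}
insert 15 → {27, 15, 10}
see next → 27; now {15, 10}
insert 30 → {30, 15, 10}
insert 17 → {30, 17, 15, 10}
see next → 30; now {17, 15, 10}
insert 21 → {21, 17, 15, 10}
insert 31 → {31, 21, 17, 15, 10}
insert 18 → {31, 21, 18, 17, 15, 10}
insert 36 → {36, 31, 21, 18, 17, 15, 10}
insert 22 → {36, 31, 22, 21, 18, 17, 15, 10}
insert 12 → {36, 31, 22, 21, 18, 17, 15, 12, 10}
see next → 36; now {31, 22, 21, 18, 17, 15, 12, 10}
see next → 31; now {22, 21, 18, 17, 15, 12, 10}
insert 33 → {33, 22, 21, 18, 17, 15, 12, 10}
insert 23 → {33, 23, 22, 21, 18, 17, 15, 12, 10}
insert 29 → {33, 29, 23, 22, 21, 18, 17, 15, 12, 10}
see next → 33; now {29, 23, 22, 21, 18, 17, 15, 12, 10}

[27, 30, 36, 31, 33]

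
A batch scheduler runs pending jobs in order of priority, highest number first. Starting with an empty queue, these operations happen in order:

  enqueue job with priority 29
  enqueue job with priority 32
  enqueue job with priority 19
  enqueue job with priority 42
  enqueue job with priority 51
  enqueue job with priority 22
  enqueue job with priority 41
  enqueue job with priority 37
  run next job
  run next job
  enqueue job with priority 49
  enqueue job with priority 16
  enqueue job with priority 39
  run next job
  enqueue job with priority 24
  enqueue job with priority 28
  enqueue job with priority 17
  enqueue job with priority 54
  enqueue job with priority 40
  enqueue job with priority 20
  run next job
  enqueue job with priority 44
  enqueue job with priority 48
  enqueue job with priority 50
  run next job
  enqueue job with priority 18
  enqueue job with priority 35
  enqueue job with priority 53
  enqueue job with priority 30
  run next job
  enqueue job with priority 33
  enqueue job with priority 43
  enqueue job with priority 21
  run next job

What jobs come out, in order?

insert 29 → {29}
insert 32 → {32, 29}
insert 19 → {32, 29, 19}
insert 42 → {42, 32, 29, 19}
insert 51 → {51, 42, 32, 29, 19}
insert 22 → {51, 42, 32, 29, 22, 19}
insert 41 → {51, 42, 41, 32, 29, 22, 19}
insert 37 → {51, 42, 41, 37, 32, 29, 22, 19}
run next job → 51; now {42, 41, 37, 32, 29, 22, 19}
run next job → 42; now {41, 37, 32, 29, 22, 19}
insert 49 → {49, 41, 37, 32, 29, 22, 19}
insert 16 → {49, 41, 37, 32, 29, 22, 19, 16}
insert 39 → {49, 41, 39, 37, 32, 29, 22, 19, 16}
run next job → 49; now {41, 39, 37, 32, 29, 22, 19, 16}
insert 24 → {41, 39, 37, 32, 29, 24, 22, 19, 16}
insert 28 → {41, 39, 37, 32, 29, 28, 24, 22, 19, 16}
insert 17 → {41, 39, 37, 32, 29, 28, 24, 22, 19, 17, 16}
insert 54 → {54, 41, 39, 37, 32, 29, 28, 24, 22, 19, 17, 16}
insert 40 → {54, 41, 40, 39, 37, 32, 29, 28, 24, 22, 19, 17, 16}
insert 20 → {54, 41, 40, 39, 37, 32, 29, 28, 24, 22, 20, 19, 17, 16}
run next job → 54; now {41, 40, 39, 37, 32, 29, 28, 24, 22, 20, 19, 17, 16}
insert 44 → {44, 41, 40, 39, 37, 32, 29, 28, 24, 22, 20, 19, 17, 16}
insert 48 → {48, 44, 41, 40, 39, 37, 32, 29, 28, 24, 22, 20, 19, 17, 16}
insert 50 → {50, 48, 44, 41, 40, 39, 37, 32, 29, 28, 24, 22, 20, 19, 17, 16}
run next job → 50; now {48, 44, 41, 40, 39, 37, 32, 29, 28, 24, 22, 20, 19, 17, 16}
insert 18 → {48, 44, 41, 40, 39, 37, 32, 29, 28, 24, 22, 20, 19, 18, 17, 16}
insert 35 → {48, 44, 41, 40, 39, 37, 35, 32, 29, 28, 24, 22, 20, 19, 18, 17, 16}
insert 53 → {53, 48, 44, 41, 40, 39, 37, 35, 32, 29, 28, 24, 22, 20, 19, 18, 17, 16}
insert 30 → {53, 48, 44, 41, 40, 39, 37, 35, 32, 30, 29, 28, 24, 22, 20, 19, 18, 17, 16}
run next job → 53; now {48, 44, 41, 40, 39, 37, 35, 32, 30, 29, 28, 24, 22, 20, 19, 18, 17, 16}
insert 33 → {48, 44, 41, 40, 39, 37, 35, 33, 32, 30, 29, 28, 24, 22, 20, 19, 18, 17, 16}
insert 43 → {48, 44, 43, 41, 40, 39, 37, 35, 33, 32, 30, 29, 28, 24, 22, 20, 19, 18, 17, 16}
insert 21 → {48, 44, 43, 41, 40, 39, 37, 35, 33, 32, 30, 29, 28, 24, 22, 21, 20, 19, 18, 17, 16}
run next job → 48; now {44, 43, 41, 40, 39, 37, 35, 33, 32, 30, 29, 28, 24, 22, 21, 20, 19, 18, 17, 16}

[51, 42, 49, 54, 50, 53, 48]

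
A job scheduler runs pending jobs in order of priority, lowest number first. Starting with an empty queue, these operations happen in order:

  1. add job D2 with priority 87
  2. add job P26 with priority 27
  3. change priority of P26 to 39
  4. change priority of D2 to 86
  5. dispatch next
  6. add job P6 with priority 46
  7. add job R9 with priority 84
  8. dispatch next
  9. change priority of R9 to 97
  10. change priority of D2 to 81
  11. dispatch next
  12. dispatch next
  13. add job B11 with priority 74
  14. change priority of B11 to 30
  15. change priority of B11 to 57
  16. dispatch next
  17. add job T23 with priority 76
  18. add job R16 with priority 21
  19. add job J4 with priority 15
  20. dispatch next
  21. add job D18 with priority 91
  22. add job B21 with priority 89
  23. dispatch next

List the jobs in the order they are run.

P26, P6, D2, R9, B11, J4, R16

add D2 (priority 87) → {D2:87}
add P26 (priority 27) → {P26:27, D2:87}
update P26 to priority 39 → {P26:39, D2:87}
update D2 to priority 86 → {P26:39, D2:86}
dispatch next → P26; now {D2:86}
add P6 (priority 46) → {P6:46, D2:86}
add R9 (priority 84) → {P6:46, R9:84, D2:86}
dispatch next → P6; now {R9:84, D2:86}
update R9 to priority 97 → {D2:86, R9:97}
update D2 to priority 81 → {D2:81, R9:97}
dispatch next → D2; now {R9:97}
dispatch next → R9; now {}
add B11 (priority 74) → {B11:74}
update B11 to priority 30 → {B11:30}
update B11 to priority 57 → {B11:57}
dispatch next → B11; now {}
add T23 (priority 76) → {T23:76}
add R16 (priority 21) → {R16:21, T23:76}
add J4 (priority 15) → {J4:15, R16:21, T23:76}
dispatch next → J4; now {R16:21, T23:76}
add D18 (priority 91) → {R16:21, T23:76, D18:91}
add B21 (priority 89) → {R16:21, T23:76, B21:89, D18:91}
dispatch next → R16; now {T23:76, B21:89, D18:91}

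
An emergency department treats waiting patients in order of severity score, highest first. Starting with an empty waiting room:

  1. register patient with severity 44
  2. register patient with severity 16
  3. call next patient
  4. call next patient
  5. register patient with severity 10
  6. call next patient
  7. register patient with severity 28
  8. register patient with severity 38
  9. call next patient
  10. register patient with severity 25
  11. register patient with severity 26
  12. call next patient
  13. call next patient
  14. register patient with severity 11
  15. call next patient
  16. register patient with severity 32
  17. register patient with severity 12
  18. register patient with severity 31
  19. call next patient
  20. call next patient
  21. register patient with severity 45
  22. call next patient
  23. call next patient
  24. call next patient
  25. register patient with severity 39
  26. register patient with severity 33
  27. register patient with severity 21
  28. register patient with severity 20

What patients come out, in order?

insert 44 → {44}
insert 16 → {44, 16}
call next patient → 44; now {16}
call next patient → 16; now {}
insert 10 → {10}
call next patient → 10; now {}
insert 28 → {28}
insert 38 → {38, 28}
call next patient → 38; now {28}
insert 25 → {28, 25}
insert 26 → {28, 26, 25}
call next patient → 28; now {26, 25}
call next patient → 26; now {25}
insert 11 → {25, 11}
call next patient → 25; now {11}
insert 32 → {32, 11}
insert 12 → {32, 12, 11}
insert 31 → {32, 31, 12, 11}
call next patient → 32; now {31, 12, 11}
call next patient → 31; now {12, 11}
insert 45 → {45, 12, 11}
call next patient → 45; now {12, 11}
call next patient → 12; now {11}
call next patient → 11; now {}
insert 39 → {39}
insert 33 → {39, 33}
insert 21 → {39, 33, 21}
insert 20 → {39, 33, 21, 20}

44, 16, 10, 38, 28, 26, 25, 32, 31, 45, 12, 11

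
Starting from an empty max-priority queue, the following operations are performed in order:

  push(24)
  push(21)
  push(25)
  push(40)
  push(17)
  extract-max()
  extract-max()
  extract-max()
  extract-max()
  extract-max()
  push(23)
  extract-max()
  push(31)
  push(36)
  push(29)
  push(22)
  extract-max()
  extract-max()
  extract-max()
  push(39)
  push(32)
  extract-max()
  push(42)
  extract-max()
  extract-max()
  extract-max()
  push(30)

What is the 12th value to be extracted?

insert 24 → {24}
insert 21 → {24, 21}
insert 25 → {25, 24, 21}
insert 40 → {40, 25, 24, 21}
insert 17 → {40, 25, 24, 21, 17}
extract-max → 40; now {25, 24, 21, 17}
extract-max → 25; now {24, 21, 17}
extract-max → 24; now {21, 17}
extract-max → 21; now {17}
extract-max → 17; now {}
insert 23 → {23}
extract-max → 23; now {}
insert 31 → {31}
insert 36 → {36, 31}
insert 29 → {36, 31, 29}
insert 22 → {36, 31, 29, 22}
extract-max → 36; now {31, 29, 22}
extract-max → 31; now {29, 22}
extract-max → 29; now {22}
insert 39 → {39, 22}
insert 32 → {39, 32, 22}
extract-max → 39; now {32, 22}
insert 42 → {42, 32, 22}
extract-max → 42; now {32, 22}
extract-max → 32; now {22}
extract-max → 22; now {}
insert 30 → {30}

32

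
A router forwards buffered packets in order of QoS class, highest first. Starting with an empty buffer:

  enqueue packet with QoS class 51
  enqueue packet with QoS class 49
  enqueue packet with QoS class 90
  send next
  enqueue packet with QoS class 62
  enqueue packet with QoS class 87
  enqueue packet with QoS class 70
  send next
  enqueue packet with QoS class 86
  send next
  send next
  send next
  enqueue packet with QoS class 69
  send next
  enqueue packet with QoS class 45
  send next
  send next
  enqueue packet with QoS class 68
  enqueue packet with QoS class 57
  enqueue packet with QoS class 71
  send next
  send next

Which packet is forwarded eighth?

49

insert 51 → {51}
insert 49 → {51, 49}
insert 90 → {90, 51, 49}
send next → 90; now {51, 49}
insert 62 → {62, 51, 49}
insert 87 → {87, 62, 51, 49}
insert 70 → {87, 70, 62, 51, 49}
send next → 87; now {70, 62, 51, 49}
insert 86 → {86, 70, 62, 51, 49}
send next → 86; now {70, 62, 51, 49}
send next → 70; now {62, 51, 49}
send next → 62; now {51, 49}
insert 69 → {69, 51, 49}
send next → 69; now {51, 49}
insert 45 → {51, 49, 45}
send next → 51; now {49, 45}
send next → 49; now {45}
insert 68 → {68, 45}
insert 57 → {68, 57, 45}
insert 71 → {71, 68, 57, 45}
send next → 71; now {68, 57, 45}
send next → 68; now {57, 45}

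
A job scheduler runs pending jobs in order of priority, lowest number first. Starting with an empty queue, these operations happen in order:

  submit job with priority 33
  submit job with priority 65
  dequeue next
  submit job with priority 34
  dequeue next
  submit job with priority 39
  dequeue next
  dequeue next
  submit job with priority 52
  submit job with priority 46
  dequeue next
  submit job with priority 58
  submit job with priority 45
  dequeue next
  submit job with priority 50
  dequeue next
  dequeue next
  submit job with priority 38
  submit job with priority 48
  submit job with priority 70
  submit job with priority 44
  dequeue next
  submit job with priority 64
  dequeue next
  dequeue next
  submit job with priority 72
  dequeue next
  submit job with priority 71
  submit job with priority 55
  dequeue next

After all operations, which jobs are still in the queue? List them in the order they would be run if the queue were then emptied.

[64, 70, 71, 72]

insert 33 → {33}
insert 65 → {33, 65}
dequeue next → 33; now {65}
insert 34 → {34, 65}
dequeue next → 34; now {65}
insert 39 → {39, 65}
dequeue next → 39; now {65}
dequeue next → 65; now {}
insert 52 → {52}
insert 46 → {46, 52}
dequeue next → 46; now {52}
insert 58 → {52, 58}
insert 45 → {45, 52, 58}
dequeue next → 45; now {52, 58}
insert 50 → {50, 52, 58}
dequeue next → 50; now {52, 58}
dequeue next → 52; now {58}
insert 38 → {38, 58}
insert 48 → {38, 48, 58}
insert 70 → {38, 48, 58, 70}
insert 44 → {38, 44, 48, 58, 70}
dequeue next → 38; now {44, 48, 58, 70}
insert 64 → {44, 48, 58, 64, 70}
dequeue next → 44; now {48, 58, 64, 70}
dequeue next → 48; now {58, 64, 70}
insert 72 → {58, 64, 70, 72}
dequeue next → 58; now {64, 70, 72}
insert 71 → {64, 70, 71, 72}
insert 55 → {55, 64, 70, 71, 72}
dequeue next → 55; now {64, 70, 71, 72}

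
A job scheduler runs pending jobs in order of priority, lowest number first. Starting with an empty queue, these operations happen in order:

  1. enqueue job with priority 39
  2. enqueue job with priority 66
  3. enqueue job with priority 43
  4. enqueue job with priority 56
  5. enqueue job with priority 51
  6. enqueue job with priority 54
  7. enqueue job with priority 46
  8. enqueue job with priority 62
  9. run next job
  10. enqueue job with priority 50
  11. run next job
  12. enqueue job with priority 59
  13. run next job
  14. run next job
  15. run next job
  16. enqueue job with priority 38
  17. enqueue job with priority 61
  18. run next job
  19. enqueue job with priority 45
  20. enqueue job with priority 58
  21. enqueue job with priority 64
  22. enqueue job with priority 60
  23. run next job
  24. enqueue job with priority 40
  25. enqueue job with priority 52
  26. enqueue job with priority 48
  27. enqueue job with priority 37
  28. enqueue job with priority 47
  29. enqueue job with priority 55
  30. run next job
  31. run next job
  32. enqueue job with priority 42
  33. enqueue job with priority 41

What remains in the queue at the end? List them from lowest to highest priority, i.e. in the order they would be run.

[41, 42, 47, 48, 52, 54, 55, 56, 58, 59, 60, 61, 62, 64, 66]

insert 39 → {39}
insert 66 → {39, 66}
insert 43 → {39, 43, 66}
insert 56 → {39, 43, 56, 66}
insert 51 → {39, 43, 51, 56, 66}
insert 54 → {39, 43, 51, 54, 56, 66}
insert 46 → {39, 43, 46, 51, 54, 56, 66}
insert 62 → {39, 43, 46, 51, 54, 56, 62, 66}
run next job → 39; now {43, 46, 51, 54, 56, 62, 66}
insert 50 → {43, 46, 50, 51, 54, 56, 62, 66}
run next job → 43; now {46, 50, 51, 54, 56, 62, 66}
insert 59 → {46, 50, 51, 54, 56, 59, 62, 66}
run next job → 46; now {50, 51, 54, 56, 59, 62, 66}
run next job → 50; now {51, 54, 56, 59, 62, 66}
run next job → 51; now {54, 56, 59, 62, 66}
insert 38 → {38, 54, 56, 59, 62, 66}
insert 61 → {38, 54, 56, 59, 61, 62, 66}
run next job → 38; now {54, 56, 59, 61, 62, 66}
insert 45 → {45, 54, 56, 59, 61, 62, 66}
insert 58 → {45, 54, 56, 58, 59, 61, 62, 66}
insert 64 → {45, 54, 56, 58, 59, 61, 62, 64, 66}
insert 60 → {45, 54, 56, 58, 59, 60, 61, 62, 64, 66}
run next job → 45; now {54, 56, 58, 59, 60, 61, 62, 64, 66}
insert 40 → {40, 54, 56, 58, 59, 60, 61, 62, 64, 66}
insert 52 → {40, 52, 54, 56, 58, 59, 60, 61, 62, 64, 66}
insert 48 → {40, 48, 52, 54, 56, 58, 59, 60, 61, 62, 64, 66}
insert 37 → {37, 40, 48, 52, 54, 56, 58, 59, 60, 61, 62, 64, 66}
insert 47 → {37, 40, 47, 48, 52, 54, 56, 58, 59, 60, 61, 62, 64, 66}
insert 55 → {37, 40, 47, 48, 52, 54, 55, 56, 58, 59, 60, 61, 62, 64, 66}
run next job → 37; now {40, 47, 48, 52, 54, 55, 56, 58, 59, 60, 61, 62, 64, 66}
run next job → 40; now {47, 48, 52, 54, 55, 56, 58, 59, 60, 61, 62, 64, 66}
insert 42 → {42, 47, 48, 52, 54, 55, 56, 58, 59, 60, 61, 62, 64, 66}
insert 41 → {41, 42, 47, 48, 52, 54, 55, 56, 58, 59, 60, 61, 62, 64, 66}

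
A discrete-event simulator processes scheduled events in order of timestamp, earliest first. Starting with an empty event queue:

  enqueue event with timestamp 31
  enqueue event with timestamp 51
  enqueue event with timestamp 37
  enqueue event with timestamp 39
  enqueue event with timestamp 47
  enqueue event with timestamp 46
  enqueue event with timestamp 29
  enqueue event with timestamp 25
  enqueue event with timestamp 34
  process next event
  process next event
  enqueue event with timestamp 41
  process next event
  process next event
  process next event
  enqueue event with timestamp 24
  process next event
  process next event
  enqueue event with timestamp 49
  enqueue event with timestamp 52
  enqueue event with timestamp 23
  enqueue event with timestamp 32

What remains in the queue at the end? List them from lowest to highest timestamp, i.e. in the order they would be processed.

[23, 32, 41, 46, 47, 49, 51, 52]

insert 31 → {31}
insert 51 → {31, 51}
insert 37 → {31, 37, 51}
insert 39 → {31, 37, 39, 51}
insert 47 → {31, 37, 39, 47, 51}
insert 46 → {31, 37, 39, 46, 47, 51}
insert 29 → {29, 31, 37, 39, 46, 47, 51}
insert 25 → {25, 29, 31, 37, 39, 46, 47, 51}
insert 34 → {25, 29, 31, 34, 37, 39, 46, 47, 51}
process next event → 25; now {29, 31, 34, 37, 39, 46, 47, 51}
process next event → 29; now {31, 34, 37, 39, 46, 47, 51}
insert 41 → {31, 34, 37, 39, 41, 46, 47, 51}
process next event → 31; now {34, 37, 39, 41, 46, 47, 51}
process next event → 34; now {37, 39, 41, 46, 47, 51}
process next event → 37; now {39, 41, 46, 47, 51}
insert 24 → {24, 39, 41, 46, 47, 51}
process next event → 24; now {39, 41, 46, 47, 51}
process next event → 39; now {41, 46, 47, 51}
insert 49 → {41, 46, 47, 49, 51}
insert 52 → {41, 46, 47, 49, 51, 52}
insert 23 → {23, 41, 46, 47, 49, 51, 52}
insert 32 → {23, 32, 41, 46, 47, 49, 51, 52}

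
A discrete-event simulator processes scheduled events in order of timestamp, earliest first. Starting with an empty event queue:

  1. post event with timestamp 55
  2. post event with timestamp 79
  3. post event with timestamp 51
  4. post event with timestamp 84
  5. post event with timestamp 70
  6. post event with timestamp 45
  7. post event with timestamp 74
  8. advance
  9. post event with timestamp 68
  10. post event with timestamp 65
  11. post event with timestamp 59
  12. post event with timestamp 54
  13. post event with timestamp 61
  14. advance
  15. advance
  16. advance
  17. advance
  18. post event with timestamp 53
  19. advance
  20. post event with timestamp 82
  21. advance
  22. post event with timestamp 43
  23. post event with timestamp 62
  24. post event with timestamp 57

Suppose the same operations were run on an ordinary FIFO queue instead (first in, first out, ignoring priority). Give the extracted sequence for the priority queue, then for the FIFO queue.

insert 55 → {55}
insert 79 → {55, 79}
insert 51 → {51, 55, 79}
insert 84 → {51, 55, 79, 84}
insert 70 → {51, 55, 70, 79, 84}
insert 45 → {45, 51, 55, 70, 79, 84}
insert 74 → {45, 51, 55, 70, 74, 79, 84}
advance → 45; now {51, 55, 70, 74, 79, 84}
insert 68 → {51, 55, 68, 70, 74, 79, 84}
insert 65 → {51, 55, 65, 68, 70, 74, 79, 84}
insert 59 → {51, 55, 59, 65, 68, 70, 74, 79, 84}
insert 54 → {51, 54, 55, 59, 65, 68, 70, 74, 79, 84}
insert 61 → {51, 54, 55, 59, 61, 65, 68, 70, 74, 79, 84}
advance → 51; now {54, 55, 59, 61, 65, 68, 70, 74, 79, 84}
advance → 54; now {55, 59, 61, 65, 68, 70, 74, 79, 84}
advance → 55; now {59, 61, 65, 68, 70, 74, 79, 84}
advance → 59; now {61, 65, 68, 70, 74, 79, 84}
insert 53 → {53, 61, 65, 68, 70, 74, 79, 84}
advance → 53; now {61, 65, 68, 70, 74, 79, 84}
insert 82 → {61, 65, 68, 70, 74, 79, 82, 84}
advance → 61; now {65, 68, 70, 74, 79, 82, 84}
insert 43 → {43, 65, 68, 70, 74, 79, 82, 84}
insert 62 → {43, 62, 65, 68, 70, 74, 79, 82, 84}
insert 57 → {43, 57, 62, 65, 68, 70, 74, 79, 82, 84}

priority queue: 45, 51, 54, 55, 59, 53, 61; FIFO queue: [55, 79, 51, 84, 70, 45, 74]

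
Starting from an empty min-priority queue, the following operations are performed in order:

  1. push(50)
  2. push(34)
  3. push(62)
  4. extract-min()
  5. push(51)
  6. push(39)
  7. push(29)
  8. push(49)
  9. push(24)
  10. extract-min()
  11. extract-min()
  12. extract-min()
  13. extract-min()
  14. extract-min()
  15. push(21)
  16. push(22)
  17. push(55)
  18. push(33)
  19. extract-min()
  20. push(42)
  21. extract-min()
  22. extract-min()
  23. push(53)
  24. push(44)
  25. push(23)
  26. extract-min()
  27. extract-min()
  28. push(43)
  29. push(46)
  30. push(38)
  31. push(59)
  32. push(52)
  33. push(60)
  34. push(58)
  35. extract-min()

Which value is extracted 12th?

insert 50 → {50}
insert 34 → {34, 50}
insert 62 → {34, 50, 62}
extract-min → 34; now {50, 62}
insert 51 → {50, 51, 62}
insert 39 → {39, 50, 51, 62}
insert 29 → {29, 39, 50, 51, 62}
insert 49 → {29, 39, 49, 50, 51, 62}
insert 24 → {24, 29, 39, 49, 50, 51, 62}
extract-min → 24; now {29, 39, 49, 50, 51, 62}
extract-min → 29; now {39, 49, 50, 51, 62}
extract-min → 39; now {49, 50, 51, 62}
extract-min → 49; now {50, 51, 62}
extract-min → 50; now {51, 62}
insert 21 → {21, 51, 62}
insert 22 → {21, 22, 51, 62}
insert 55 → {21, 22, 51, 55, 62}
insert 33 → {21, 22, 33, 51, 55, 62}
extract-min → 21; now {22, 33, 51, 55, 62}
insert 42 → {22, 33, 42, 51, 55, 62}
extract-min → 22; now {33, 42, 51, 55, 62}
extract-min → 33; now {42, 51, 55, 62}
insert 53 → {42, 51, 53, 55, 62}
insert 44 → {42, 44, 51, 53, 55, 62}
insert 23 → {23, 42, 44, 51, 53, 55, 62}
extract-min → 23; now {42, 44, 51, 53, 55, 62}
extract-min → 42; now {44, 51, 53, 55, 62}
insert 43 → {43, 44, 51, 53, 55, 62}
insert 46 → {43, 44, 46, 51, 53, 55, 62}
insert 38 → {38, 43, 44, 46, 51, 53, 55, 62}
insert 59 → {38, 43, 44, 46, 51, 53, 55, 59, 62}
insert 52 → {38, 43, 44, 46, 51, 52, 53, 55, 59, 62}
insert 60 → {38, 43, 44, 46, 51, 52, 53, 55, 59, 60, 62}
insert 58 → {38, 43, 44, 46, 51, 52, 53, 55, 58, 59, 60, 62}
extract-min → 38; now {43, 44, 46, 51, 52, 53, 55, 58, 59, 60, 62}

38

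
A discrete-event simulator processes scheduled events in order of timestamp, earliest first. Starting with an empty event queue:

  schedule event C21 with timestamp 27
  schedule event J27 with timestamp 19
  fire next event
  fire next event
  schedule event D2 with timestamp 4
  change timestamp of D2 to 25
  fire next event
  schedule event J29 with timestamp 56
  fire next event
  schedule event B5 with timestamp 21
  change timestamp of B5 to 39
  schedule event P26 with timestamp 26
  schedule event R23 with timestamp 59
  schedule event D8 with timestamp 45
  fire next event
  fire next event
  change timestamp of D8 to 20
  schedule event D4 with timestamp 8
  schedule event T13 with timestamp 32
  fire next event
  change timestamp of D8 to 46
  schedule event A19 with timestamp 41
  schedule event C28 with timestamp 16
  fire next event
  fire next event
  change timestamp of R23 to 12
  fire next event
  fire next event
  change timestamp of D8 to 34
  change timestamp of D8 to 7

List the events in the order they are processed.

J27, C21, D2, J29, P26, B5, D4, C28, T13, R23, A19

add C21 (timestamp 27) → {C21:27}
add J27 (timestamp 19) → {J27:19, C21:27}
fire next event → J27; now {C21:27}
fire next event → C21; now {}
add D2 (timestamp 4) → {D2:4}
update D2 to timestamp 25 → {D2:25}
fire next event → D2; now {}
add J29 (timestamp 56) → {J29:56}
fire next event → J29; now {}
add B5 (timestamp 21) → {B5:21}
update B5 to timestamp 39 → {B5:39}
add P26 (timestamp 26) → {P26:26, B5:39}
add R23 (timestamp 59) → {P26:26, B5:39, R23:59}
add D8 (timestamp 45) → {P26:26, B5:39, D8:45, R23:59}
fire next event → P26; now {B5:39, D8:45, R23:59}
fire next event → B5; now {D8:45, R23:59}
update D8 to timestamp 20 → {D8:20, R23:59}
add D4 (timestamp 8) → {D4:8, D8:20, R23:59}
add T13 (timestamp 32) → {D4:8, D8:20, T13:32, R23:59}
fire next event → D4; now {D8:20, T13:32, R23:59}
update D8 to timestamp 46 → {T13:32, D8:46, R23:59}
add A19 (timestamp 41) → {T13:32, A19:41, D8:46, R23:59}
add C28 (timestamp 16) → {C28:16, T13:32, A19:41, D8:46, R23:59}
fire next event → C28; now {T13:32, A19:41, D8:46, R23:59}
fire next event → T13; now {A19:41, D8:46, R23:59}
update R23 to timestamp 12 → {R23:12, A19:41, D8:46}
fire next event → R23; now {A19:41, D8:46}
fire next event → A19; now {D8:46}
update D8 to timestamp 34 → {D8:34}
update D8 to timestamp 7 → {D8:7}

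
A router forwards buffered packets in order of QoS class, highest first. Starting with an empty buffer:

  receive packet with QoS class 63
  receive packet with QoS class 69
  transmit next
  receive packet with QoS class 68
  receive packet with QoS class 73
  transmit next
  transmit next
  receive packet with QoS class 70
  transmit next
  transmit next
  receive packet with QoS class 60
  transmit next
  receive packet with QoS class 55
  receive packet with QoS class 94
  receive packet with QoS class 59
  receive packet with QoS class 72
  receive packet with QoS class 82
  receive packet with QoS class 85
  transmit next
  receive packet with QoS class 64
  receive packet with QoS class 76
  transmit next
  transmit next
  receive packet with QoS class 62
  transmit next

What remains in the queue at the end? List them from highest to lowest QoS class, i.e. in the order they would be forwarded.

[72, 64, 62, 59, 55]

insert 63 → {63}
insert 69 → {69, 63}
transmit next → 69; now {63}
insert 68 → {68, 63}
insert 73 → {73, 68, 63}
transmit next → 73; now {68, 63}
transmit next → 68; now {63}
insert 70 → {70, 63}
transmit next → 70; now {63}
transmit next → 63; now {}
insert 60 → {60}
transmit next → 60; now {}
insert 55 → {55}
insert 94 → {94, 55}
insert 59 → {94, 59, 55}
insert 72 → {94, 72, 59, 55}
insert 82 → {94, 82, 72, 59, 55}
insert 85 → {94, 85, 82, 72, 59, 55}
transmit next → 94; now {85, 82, 72, 59, 55}
insert 64 → {85, 82, 72, 64, 59, 55}
insert 76 → {85, 82, 76, 72, 64, 59, 55}
transmit next → 85; now {82, 76, 72, 64, 59, 55}
transmit next → 82; now {76, 72, 64, 59, 55}
insert 62 → {76, 72, 64, 62, 59, 55}
transmit next → 76; now {72, 64, 62, 59, 55}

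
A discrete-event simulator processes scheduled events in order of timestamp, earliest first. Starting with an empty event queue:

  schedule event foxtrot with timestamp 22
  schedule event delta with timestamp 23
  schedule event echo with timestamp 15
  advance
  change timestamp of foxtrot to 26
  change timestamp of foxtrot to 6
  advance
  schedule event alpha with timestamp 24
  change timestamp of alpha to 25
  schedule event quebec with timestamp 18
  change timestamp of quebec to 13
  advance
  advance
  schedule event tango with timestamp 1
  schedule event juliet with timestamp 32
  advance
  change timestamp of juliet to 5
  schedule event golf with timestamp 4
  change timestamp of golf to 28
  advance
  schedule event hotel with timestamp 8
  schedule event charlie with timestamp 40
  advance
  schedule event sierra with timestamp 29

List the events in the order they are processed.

echo → foxtrot → quebec → delta → tango → juliet → hotel

add foxtrot (timestamp 22) → {foxtrot:22}
add delta (timestamp 23) → {foxtrot:22, delta:23}
add echo (timestamp 15) → {echo:15, foxtrot:22, delta:23}
advance → echo; now {foxtrot:22, delta:23}
update foxtrot to timestamp 26 → {delta:23, foxtrot:26}
update foxtrot to timestamp 6 → {foxtrot:6, delta:23}
advance → foxtrot; now {delta:23}
add alpha (timestamp 24) → {delta:23, alpha:24}
update alpha to timestamp 25 → {delta:23, alpha:25}
add quebec (timestamp 18) → {quebec:18, delta:23, alpha:25}
update quebec to timestamp 13 → {quebec:13, delta:23, alpha:25}
advance → quebec; now {delta:23, alpha:25}
advance → delta; now {alpha:25}
add tango (timestamp 1) → {tango:1, alpha:25}
add juliet (timestamp 32) → {tango:1, alpha:25, juliet:32}
advance → tango; now {alpha:25, juliet:32}
update juliet to timestamp 5 → {juliet:5, alpha:25}
add golf (timestamp 4) → {golf:4, juliet:5, alpha:25}
update golf to timestamp 28 → {juliet:5, alpha:25, golf:28}
advance → juliet; now {alpha:25, golf:28}
add hotel (timestamp 8) → {hotel:8, alpha:25, golf:28}
add charlie (timestamp 40) → {hotel:8, alpha:25, golf:28, charlie:40}
advance → hotel; now {alpha:25, golf:28, charlie:40}
add sierra (timestamp 29) → {alpha:25, golf:28, sierra:29, charlie:40}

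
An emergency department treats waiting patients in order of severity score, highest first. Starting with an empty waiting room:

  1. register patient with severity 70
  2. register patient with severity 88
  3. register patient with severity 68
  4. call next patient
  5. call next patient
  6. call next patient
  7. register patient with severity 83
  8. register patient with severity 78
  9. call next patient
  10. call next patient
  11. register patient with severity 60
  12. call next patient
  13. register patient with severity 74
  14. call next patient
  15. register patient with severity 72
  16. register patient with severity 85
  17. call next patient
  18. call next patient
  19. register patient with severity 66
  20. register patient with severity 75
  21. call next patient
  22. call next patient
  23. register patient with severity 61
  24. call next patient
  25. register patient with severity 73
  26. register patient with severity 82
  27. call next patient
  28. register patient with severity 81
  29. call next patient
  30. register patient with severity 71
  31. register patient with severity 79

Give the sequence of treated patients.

insert 70 → {70}
insert 88 → {88, 70}
insert 68 → {88, 70, 68}
call next patient → 88; now {70, 68}
call next patient → 70; now {68}
call next patient → 68; now {}
insert 83 → {83}
insert 78 → {83, 78}
call next patient → 83; now {78}
call next patient → 78; now {}
insert 60 → {60}
call next patient → 60; now {}
insert 74 → {74}
call next patient → 74; now {}
insert 72 → {72}
insert 85 → {85, 72}
call next patient → 85; now {72}
call next patient → 72; now {}
insert 66 → {66}
insert 75 → {75, 66}
call next patient → 75; now {66}
call next patient → 66; now {}
insert 61 → {61}
call next patient → 61; now {}
insert 73 → {73}
insert 82 → {82, 73}
call next patient → 82; now {73}
insert 81 → {81, 73}
call next patient → 81; now {73}
insert 71 → {73, 71}
insert 79 → {79, 73, 71}

88 → 70 → 68 → 83 → 78 → 60 → 74 → 85 → 72 → 75 → 66 → 61 → 82 → 81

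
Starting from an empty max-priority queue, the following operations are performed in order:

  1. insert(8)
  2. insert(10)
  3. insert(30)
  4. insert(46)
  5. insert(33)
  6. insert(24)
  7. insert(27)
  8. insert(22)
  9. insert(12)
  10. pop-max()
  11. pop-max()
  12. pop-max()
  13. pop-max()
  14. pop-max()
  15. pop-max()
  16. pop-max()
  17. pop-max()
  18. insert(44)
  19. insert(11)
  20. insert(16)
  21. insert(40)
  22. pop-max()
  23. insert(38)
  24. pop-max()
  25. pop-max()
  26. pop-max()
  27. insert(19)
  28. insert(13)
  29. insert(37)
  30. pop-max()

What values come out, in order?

insert 8 → {8}
insert 10 → {10, 8}
insert 30 → {30, 10, 8}
insert 46 → {46, 30, 10, 8}
insert 33 → {46, 33, 30, 10, 8}
insert 24 → {46, 33, 30, 24, 10, 8}
insert 27 → {46, 33, 30, 27, 24, 10, 8}
insert 22 → {46, 33, 30, 27, 24, 22, 10, 8}
insert 12 → {46, 33, 30, 27, 24, 22, 12, 10, 8}
pop-max → 46; now {33, 30, 27, 24, 22, 12, 10, 8}
pop-max → 33; now {30, 27, 24, 22, 12, 10, 8}
pop-max → 30; now {27, 24, 22, 12, 10, 8}
pop-max → 27; now {24, 22, 12, 10, 8}
pop-max → 24; now {22, 12, 10, 8}
pop-max → 22; now {12, 10, 8}
pop-max → 12; now {10, 8}
pop-max → 10; now {8}
insert 44 → {44, 8}
insert 11 → {44, 11, 8}
insert 16 → {44, 16, 11, 8}
insert 40 → {44, 40, 16, 11, 8}
pop-max → 44; now {40, 16, 11, 8}
insert 38 → {40, 38, 16, 11, 8}
pop-max → 40; now {38, 16, 11, 8}
pop-max → 38; now {16, 11, 8}
pop-max → 16; now {11, 8}
insert 19 → {19, 11, 8}
insert 13 → {19, 13, 11, 8}
insert 37 → {37, 19, 13, 11, 8}
pop-max → 37; now {19, 13, 11, 8}

46, 33, 30, 27, 24, 22, 12, 10, 44, 40, 38, 16, 37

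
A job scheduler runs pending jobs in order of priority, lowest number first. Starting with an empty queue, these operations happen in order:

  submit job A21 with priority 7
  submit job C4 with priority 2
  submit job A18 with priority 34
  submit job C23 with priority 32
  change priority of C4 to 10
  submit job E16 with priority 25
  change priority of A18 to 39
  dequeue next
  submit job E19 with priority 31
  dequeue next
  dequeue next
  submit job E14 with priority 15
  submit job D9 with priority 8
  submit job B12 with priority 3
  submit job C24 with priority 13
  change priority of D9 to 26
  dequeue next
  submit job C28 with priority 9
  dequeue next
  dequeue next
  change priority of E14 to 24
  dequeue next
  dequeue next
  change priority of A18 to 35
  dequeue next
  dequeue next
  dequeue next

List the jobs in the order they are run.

add A21 (priority 7) → {A21:7}
add C4 (priority 2) → {C4:2, A21:7}
add A18 (priority 34) → {C4:2, A21:7, A18:34}
add C23 (priority 32) → {C4:2, A21:7, C23:32, A18:34}
update C4 to priority 10 → {A21:7, C4:10, C23:32, A18:34}
add E16 (priority 25) → {A21:7, C4:10, E16:25, C23:32, A18:34}
update A18 to priority 39 → {A21:7, C4:10, E16:25, C23:32, A18:39}
dequeue next → A21; now {C4:10, E16:25, C23:32, A18:39}
add E19 (priority 31) → {C4:10, E16:25, E19:31, C23:32, A18:39}
dequeue next → C4; now {E16:25, E19:31, C23:32, A18:39}
dequeue next → E16; now {E19:31, C23:32, A18:39}
add E14 (priority 15) → {E14:15, E19:31, C23:32, A18:39}
add D9 (priority 8) → {D9:8, E14:15, E19:31, C23:32, A18:39}
add B12 (priority 3) → {B12:3, D9:8, E14:15, E19:31, C23:32, A18:39}
add C24 (priority 13) → {B12:3, D9:8, C24:13, E14:15, E19:31, C23:32, A18:39}
update D9 to priority 26 → {B12:3, C24:13, E14:15, D9:26, E19:31, C23:32, A18:39}
dequeue next → B12; now {C24:13, E14:15, D9:26, E19:31, C23:32, A18:39}
add C28 (priority 9) → {C28:9, C24:13, E14:15, D9:26, E19:31, C23:32, A18:39}
dequeue next → C28; now {C24:13, E14:15, D9:26, E19:31, C23:32, A18:39}
dequeue next → C24; now {E14:15, D9:26, E19:31, C23:32, A18:39}
update E14 to priority 24 → {E14:24, D9:26, E19:31, C23:32, A18:39}
dequeue next → E14; now {D9:26, E19:31, C23:32, A18:39}
dequeue next → D9; now {E19:31, C23:32, A18:39}
update A18 to priority 35 → {E19:31, C23:32, A18:35}
dequeue next → E19; now {C23:32, A18:35}
dequeue next → C23; now {A18:35}
dequeue next → A18; now {}

[A21, C4, E16, B12, C28, C24, E14, D9, E19, C23, A18]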